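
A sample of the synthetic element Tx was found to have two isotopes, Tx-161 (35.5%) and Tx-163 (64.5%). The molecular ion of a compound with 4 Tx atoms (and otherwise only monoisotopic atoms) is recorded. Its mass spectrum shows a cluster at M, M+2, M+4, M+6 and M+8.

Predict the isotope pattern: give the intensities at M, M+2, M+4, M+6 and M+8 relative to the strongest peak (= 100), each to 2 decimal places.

The 4 Tx atoms are independent, so intensities follow the terms of (0.355 + 0.645)^4.
P(M) = 0.355^4 = 0.015882
P(M+2) = 4 × 0.355^3 × 0.645^1 = 0.115426
P(M+4) = 6 × 0.355^2 × 0.645^2 = 0.314577
P(M+6) = 4 × 0.355^1 × 0.645^3 = 0.381037
P(M+8) = 0.645^4 = 0.173077
The M+6 peak is largest (0.381037); scaling to 100 gives 4.17 : 30.29 : 82.56 : 100.00 : 45.42.

4.17 : 30.29 : 82.56 : 100.00 : 45.42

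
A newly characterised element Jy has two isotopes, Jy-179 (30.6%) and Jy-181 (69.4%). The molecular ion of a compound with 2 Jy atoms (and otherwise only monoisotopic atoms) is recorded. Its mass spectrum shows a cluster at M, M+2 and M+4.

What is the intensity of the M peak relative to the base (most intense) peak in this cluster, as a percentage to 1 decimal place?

19.4%

Binomial terms of (0.306 + 0.694)^2: M 0.0936, M+2 0.4247, M+4 0.4816 → M+4 is the base peak.
P(M+4) = C(2,2) × 0.306^0 × 0.694^2 = 1 × 1.0000 × 0.481636 = 0.481636 (base)
P(M) = C(2,0) × 0.306^2 × 0.694^0 = 1 × 0.093636 × 1.0000 = 0.093636
Relative intensity = 0.093636 / 0.481636 × 100 = 19.4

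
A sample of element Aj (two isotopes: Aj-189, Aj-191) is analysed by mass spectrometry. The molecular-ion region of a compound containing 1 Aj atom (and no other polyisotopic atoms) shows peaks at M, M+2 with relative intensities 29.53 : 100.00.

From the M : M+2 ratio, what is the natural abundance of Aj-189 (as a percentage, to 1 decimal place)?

Let p = fractional abundance of Aj-189. I(M+2)/I(M) = [C(1,1)·p^0·(1−p)] / p^1 = 1·(1−p)/p = 100.00/29.53 = 3.3864
(1−p)/p = 3.3864/1 = 3.3864  ⇒  p = 1/(1 + 3.3864) = 0.2280
Aj-189: 22.8%, Aj-191: 77.2%.

22.8%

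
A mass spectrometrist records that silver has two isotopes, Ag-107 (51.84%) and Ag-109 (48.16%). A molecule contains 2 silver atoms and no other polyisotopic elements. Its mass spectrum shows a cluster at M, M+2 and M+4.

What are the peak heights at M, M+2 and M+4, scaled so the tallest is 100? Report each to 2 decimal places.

Expanding (0.5184 + 0.4816)^2:
P(M) = 0.5184^2 = 0.268739
P(M+2) = 2 × 0.5184^1 × 0.4816^1 = 0.499323
P(M+4) = 0.4816^2 = 0.231939
The M+2 peak is largest (0.499323); scaling to 100 gives 53.82 : 100.00 : 46.45.

53.82 : 100.00 : 46.45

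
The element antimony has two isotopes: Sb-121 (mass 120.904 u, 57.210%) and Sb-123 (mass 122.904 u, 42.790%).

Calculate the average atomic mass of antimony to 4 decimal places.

121.7598 u

Average mass = Σ (abundance × isotope mass) = 0.57210 × 120.904 + 0.42790 × 122.904
= 69.16918 + 52.59062 = 121.75980 u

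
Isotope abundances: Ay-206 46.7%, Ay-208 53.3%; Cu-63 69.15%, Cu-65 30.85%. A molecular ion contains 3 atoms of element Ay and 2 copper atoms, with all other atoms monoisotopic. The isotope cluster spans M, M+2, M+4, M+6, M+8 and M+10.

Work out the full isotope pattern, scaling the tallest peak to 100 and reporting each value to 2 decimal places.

13.96 : 60.27 : 100.00 : 78.96 : 29.38 : 4.13

Element Ay pattern (n=3): 0.10184756 : 0.34872431 : 0.39800869 : 0.15141944
Copper pattern (n=2): 0.47817225 : 0.4266555 : 0.09517225
Convolve the two distributions (both contribute in 2-u steps):
  M: 0.10184756×0.47817225 = 0.048701
  M+2: 0.10184756×0.4266555 + 0.34872431×0.47817225 = 0.210204
  M+4: 0.10184756×0.09517225 + 0.34872431×0.4266555 + 0.39800869×0.47817225 = 0.348795
  M+6: 0.34872431×0.09517225 + 0.39800869×0.4266555 + 0.15141944×0.47817225 = 0.275406
  M+8: 0.39800869×0.09517225 + 0.15141944×0.4266555 = 0.102483
  M+10: 0.15141944×0.09517225 = 0.014411
Scale to base peak (0.348795) = 100: 13.96 : 60.27 : 100.00 : 78.96 : 29.38 : 4.13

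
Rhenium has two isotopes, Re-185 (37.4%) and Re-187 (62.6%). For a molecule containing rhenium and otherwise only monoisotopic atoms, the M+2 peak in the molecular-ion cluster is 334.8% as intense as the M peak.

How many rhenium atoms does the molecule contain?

2

The M+2/M ratio from n Re atoms is n · q/p = n · 0.626/0.374.
n = 3.348 × 0.374/0.626 = 2.00 ≈ 2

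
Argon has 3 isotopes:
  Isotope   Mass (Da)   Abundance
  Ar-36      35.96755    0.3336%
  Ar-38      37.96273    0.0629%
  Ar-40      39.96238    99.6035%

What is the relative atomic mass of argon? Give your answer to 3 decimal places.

39.948 Da

Weight each isotope mass by its fractional abundance: 0.003336 × 35.96755 + 0.000629 × 37.96273 + 0.996035 × 39.96238
= 0.119988 + 0.023879 + 39.803929 = 39.947796 Da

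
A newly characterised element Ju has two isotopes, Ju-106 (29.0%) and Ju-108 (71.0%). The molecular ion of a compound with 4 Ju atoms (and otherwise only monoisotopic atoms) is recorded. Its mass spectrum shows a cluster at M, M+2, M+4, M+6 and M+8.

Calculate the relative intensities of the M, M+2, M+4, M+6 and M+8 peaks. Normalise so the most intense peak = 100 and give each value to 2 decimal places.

Each Ju atom is independently Ju-106 (p = 0.290) or Ju-108 (q = 0.710); the cluster is the binomial expansion (p + q)^4.
P(M) = 0.290^4 = 0.007073
P(M+2) = 4 × 0.290^3 × 0.710^1 = 0.069265
P(M+4) = 6 × 0.290^2 × 0.710^2 = 0.254369
P(M+6) = 4 × 0.290^1 × 0.710^3 = 0.415177
P(M+8) = 0.710^4 = 0.254117
The M+6 peak is largest (0.415177); scaling to 100 gives 1.70 : 16.68 : 61.27 : 100.00 : 61.21.

1.70 : 16.68 : 61.27 : 100.00 : 61.21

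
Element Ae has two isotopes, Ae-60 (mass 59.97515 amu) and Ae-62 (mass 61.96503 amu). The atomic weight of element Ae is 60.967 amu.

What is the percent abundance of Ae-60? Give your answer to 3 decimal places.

With x = fraction of Ae-60 (so Ae-62 is 1 − x):
59.97515·x + 61.96503·(1 − x) = 60.967
(59.97515 − 61.96503)·x = 60.967 − 61.96503
x = -0.99803 / -1.98988 = 0.50155 → 50.155% Ae-60, 49.845% Ae-62.

50.155%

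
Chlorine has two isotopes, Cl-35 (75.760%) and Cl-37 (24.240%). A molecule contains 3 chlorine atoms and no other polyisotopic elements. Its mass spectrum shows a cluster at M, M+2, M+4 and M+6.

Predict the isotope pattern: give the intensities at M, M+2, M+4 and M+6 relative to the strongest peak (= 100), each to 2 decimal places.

100.00 : 95.99 : 30.71 : 3.28

Expanding (0.75760 + 0.24240)^3:
P(M) = 0.75760^3 = 0.434830
P(M+2) = 3 × 0.75760^2 × 0.24240^1 = 0.417382
P(M+4) = 3 × 0.75760^1 × 0.24240^2 = 0.133545
P(M+6) = 0.24240^3 = 0.014243
The M peak is largest (0.434830); scaling to 100 gives 100.00 : 95.99 : 30.71 : 3.28.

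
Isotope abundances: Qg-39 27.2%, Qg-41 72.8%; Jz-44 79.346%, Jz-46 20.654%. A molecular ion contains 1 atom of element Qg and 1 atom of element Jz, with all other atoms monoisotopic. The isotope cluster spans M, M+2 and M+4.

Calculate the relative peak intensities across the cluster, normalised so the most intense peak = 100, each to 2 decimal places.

34.05 : 100.00 : 23.72

Element Qg pattern (n=1): 0.2720 : 0.7280
Element Jz pattern (n=1): 0.79346 : 0.20654
Convolve the two distributions (both contribute in 2-u steps):
  M: 0.2720×0.79346 = 0.215821
  M+2: 0.2720×0.20654 + 0.7280×0.79346 = 0.633818
  M+4: 0.7280×0.20654 = 0.150361
Scale to base peak (0.633818) = 100: 34.05 : 100.00 : 23.72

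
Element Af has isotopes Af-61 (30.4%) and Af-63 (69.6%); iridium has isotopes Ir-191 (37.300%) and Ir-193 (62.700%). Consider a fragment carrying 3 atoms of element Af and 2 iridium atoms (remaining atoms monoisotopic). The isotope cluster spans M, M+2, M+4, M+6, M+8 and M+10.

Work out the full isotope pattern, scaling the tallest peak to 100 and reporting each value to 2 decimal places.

Element Af pattern (n=3): 0.02809446 : 0.19296461 : 0.44178739 : 0.33715354
Iridium pattern (n=2): 0.139129 : 0.467742 : 0.393129
Convolve the two distributions (both contribute in 2-u steps):
  M: 0.02809446×0.139129 = 0.003909
  M+2: 0.02809446×0.467742 + 0.19296461×0.139129 = 0.039988
  M+4: 0.02809446×0.393129 + 0.19296461×0.467742 + 0.44178739×0.139129 = 0.162768
  M+6: 0.19296461×0.393129 + 0.44178739×0.467742 + 0.33715354×0.139129 = 0.329410
  M+8: 0.44178739×0.393129 + 0.33715354×0.467742 = 0.331380
  M+10: 0.33715354×0.393129 = 0.132545
Scale to base peak (0.331380) = 100: 1.18 : 12.07 : 49.12 : 99.41 : 100.00 : 40.00

1.18 : 12.07 : 49.12 : 99.41 : 100.00 : 40.00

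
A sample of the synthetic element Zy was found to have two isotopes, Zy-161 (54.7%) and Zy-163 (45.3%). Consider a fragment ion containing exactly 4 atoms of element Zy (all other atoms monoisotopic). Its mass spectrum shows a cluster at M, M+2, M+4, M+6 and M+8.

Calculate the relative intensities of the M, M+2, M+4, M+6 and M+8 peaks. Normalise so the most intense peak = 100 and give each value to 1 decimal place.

24.3 : 80.5 : 100.0 : 55.2 : 11.4

Each Zy atom is independently Zy-161 (p = 0.547) or Zy-163 (q = 0.453); the cluster is the binomial expansion (p + q)^4.
P(M) = 0.547^4 = 0.089526
P(M+2) = 4 × 0.547^3 × 0.453^1 = 0.296565
P(M+4) = 6 × 0.547^2 × 0.453^2 = 0.368402
P(M+6) = 4 × 0.547^1 × 0.453^3 = 0.203396
P(M+8) = 0.453^4 = 0.042111
The M+4 peak is largest (0.368402); scaling to 100 gives 24.3 : 80.5 : 100.0 : 55.2 : 11.4.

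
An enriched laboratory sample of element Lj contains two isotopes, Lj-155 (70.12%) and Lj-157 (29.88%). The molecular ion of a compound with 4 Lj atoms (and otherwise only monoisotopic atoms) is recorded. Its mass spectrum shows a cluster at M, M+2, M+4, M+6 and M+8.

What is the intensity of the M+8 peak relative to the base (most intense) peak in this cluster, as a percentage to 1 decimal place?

(0.7012 + 0.2988)^4 gives M 0.2418, M+2 0.4121, M+4 0.2634, M+6 0.0748, M+8 0.0080; the largest is M+2.
P(M+2) = C(4,1) × 0.7012^3 × 0.2988^1 = 4 × 0.34476703 × 0.2988 = 0.412066 (base)
P(M+8) = C(4,4) × 0.7012^0 × 0.2988^4 = 1 × 1.0000 × 0.00797118 = 0.007971
Relative intensity = 0.007971 / 0.412066 × 100 = 1.9

1.9%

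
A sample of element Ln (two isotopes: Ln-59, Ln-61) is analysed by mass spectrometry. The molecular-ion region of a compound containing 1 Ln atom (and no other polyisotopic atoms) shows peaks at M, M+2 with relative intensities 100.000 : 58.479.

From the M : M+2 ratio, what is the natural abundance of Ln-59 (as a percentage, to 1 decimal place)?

63.1%

Let p = fractional abundance of Ln-59. I(M+2)/I(M) = [C(1,1)·p^0·(1−p)] / p^1 = 1·(1−p)/p = 58.479/100.000 = 0.5848
(1−p)/p = 0.5848/1 = 0.5848  ⇒  p = 1/(1 + 0.5848) = 0.6310
Ln-59: 63.1%, Ln-61: 36.9%.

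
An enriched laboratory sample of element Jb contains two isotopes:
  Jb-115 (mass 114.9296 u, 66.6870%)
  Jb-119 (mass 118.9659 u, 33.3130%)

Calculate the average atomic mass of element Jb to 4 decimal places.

116.2742 u

Ar = Σ fᵢ·mᵢ = 0.666870 × 114.9296 + 0.333130 × 118.9659
= 76.64310 + 39.63111 = 116.27421 u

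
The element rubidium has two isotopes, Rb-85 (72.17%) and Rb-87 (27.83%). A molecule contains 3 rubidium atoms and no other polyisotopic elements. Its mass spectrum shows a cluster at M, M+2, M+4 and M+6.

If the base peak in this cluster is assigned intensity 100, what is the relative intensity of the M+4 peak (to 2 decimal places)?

Term probabilities: M 0.3759, M+2 0.4349, M+4 0.1677, M+6 0.0216. Base peak = M+2.
P(M+2) = C(3,1) × 0.7217^2 × 0.2783^1 = 3 × 0.52085089 × 0.2783 = 0.434858 (base)
P(M+4) = C(3,2) × 0.7217^1 × 0.2783^2 = 3 × 0.7217 × 0.07745089 = 0.167689
Relative intensity = 0.167689 / 0.434858 × 100 = 38.56

38.56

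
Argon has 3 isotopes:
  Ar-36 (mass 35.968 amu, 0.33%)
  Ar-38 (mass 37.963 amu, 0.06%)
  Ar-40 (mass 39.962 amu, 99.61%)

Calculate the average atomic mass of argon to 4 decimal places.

Weight each isotope mass by its fractional abundance: 0.0033 × 35.968 + 0.0006 × 37.963 + 0.9961 × 39.962
= 0.11869 + 0.02278 + 39.80615 = 39.94762 amu

39.9476 amu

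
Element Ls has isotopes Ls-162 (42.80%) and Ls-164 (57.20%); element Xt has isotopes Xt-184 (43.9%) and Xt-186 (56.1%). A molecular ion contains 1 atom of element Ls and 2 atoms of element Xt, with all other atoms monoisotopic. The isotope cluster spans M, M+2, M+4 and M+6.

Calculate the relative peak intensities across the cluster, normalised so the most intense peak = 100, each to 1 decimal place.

Element Ls pattern (n=1): 0.4280 : 0.5720
Element Xt pattern (n=2): 0.192721 : 0.492558 : 0.314721
Convolve the two distributions (both contribute in 2-u steps):
  M: 0.4280×0.192721 = 0.082485
  M+2: 0.4280×0.492558 + 0.5720×0.192721 = 0.321051
  M+4: 0.4280×0.314721 + 0.5720×0.492558 = 0.416444
  M+6: 0.5720×0.314721 = 0.180020
Scale to base peak (0.416444) = 100: 19.8 : 77.1 : 100.0 : 43.2

19.8 : 77.1 : 100.0 : 43.2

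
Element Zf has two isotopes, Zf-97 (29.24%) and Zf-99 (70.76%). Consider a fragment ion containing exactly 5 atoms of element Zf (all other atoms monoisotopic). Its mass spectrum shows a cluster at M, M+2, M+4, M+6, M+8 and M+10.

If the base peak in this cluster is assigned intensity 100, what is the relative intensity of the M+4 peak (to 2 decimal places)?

34.15

Binomial terms of (0.2924 + 0.7076)^5: M 0.0021, M+2 0.0259, M+4 0.1252, M+6 0.3029, M+8 0.3665, M+10 0.1774 → M+8 is the base peak.
P(M+8) = C(5,4) × 0.2924^1 × 0.7076^4 = 5 × 0.2924 × 0.25069825 = 0.366521 (base)
P(M+4) = C(5,2) × 0.2924^3 × 0.7076^2 = 10 × 0.02499955 × 0.50069776 = 0.125172
Relative intensity = 0.125172 / 0.366521 × 100 = 34.15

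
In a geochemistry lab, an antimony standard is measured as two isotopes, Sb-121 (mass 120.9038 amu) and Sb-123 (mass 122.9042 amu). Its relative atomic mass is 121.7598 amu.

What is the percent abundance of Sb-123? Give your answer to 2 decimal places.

42.79%

Writing the weighted mean with unknown fraction x of Sb-121:
120.9038·x + 122.9042·(1 − x) = 121.7598
(120.9038 − 122.9042)·x = 121.7598 − 122.9042
x = -1.1444 / -2.0004 = 0.57209 → 57.21% Sb-121, 42.79% Sb-123.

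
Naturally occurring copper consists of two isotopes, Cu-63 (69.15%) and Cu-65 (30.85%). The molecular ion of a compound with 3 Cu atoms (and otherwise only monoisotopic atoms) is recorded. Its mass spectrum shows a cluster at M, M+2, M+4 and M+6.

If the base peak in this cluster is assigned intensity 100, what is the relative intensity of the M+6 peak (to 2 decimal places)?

6.63

Term probabilities: M 0.3307, M+2 0.4425, M+4 0.1974, M+6 0.0294. Base peak = M+2.
P(M+2) = C(3,1) × 0.6915^2 × 0.3085^1 = 3 × 0.47817225 × 0.3085 = 0.442548 (base)
P(M+6) = C(3,3) × 0.6915^0 × 0.3085^3 = 1 × 1.0000 × 0.02936064 = 0.029361
Relative intensity = 0.029361 / 0.442548 × 100 = 6.63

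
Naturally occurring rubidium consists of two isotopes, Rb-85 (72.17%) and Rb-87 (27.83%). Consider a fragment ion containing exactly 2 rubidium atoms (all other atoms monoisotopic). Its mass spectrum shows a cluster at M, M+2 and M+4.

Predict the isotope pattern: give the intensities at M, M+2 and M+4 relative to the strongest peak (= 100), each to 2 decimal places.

Each Rb atom is independently Rb-85 (p = 0.7217) or Rb-87 (q = 0.2783); the cluster is the binomial expansion (p + q)^2.
P(M) = 0.7217^2 = 0.520851
P(M+2) = 2 × 0.7217^1 × 0.2783^1 = 0.401698
P(M+4) = 0.2783^2 = 0.077451
The M peak is largest (0.520851); scaling to 100 gives 100.00 : 77.12 : 14.87.

100.00 : 77.12 : 14.87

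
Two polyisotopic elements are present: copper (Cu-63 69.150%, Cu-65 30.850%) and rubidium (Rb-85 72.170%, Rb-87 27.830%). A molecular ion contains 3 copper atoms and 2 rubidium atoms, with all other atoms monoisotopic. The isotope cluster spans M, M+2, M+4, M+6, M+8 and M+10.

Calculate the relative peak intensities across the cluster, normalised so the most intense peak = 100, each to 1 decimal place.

47.4 : 100.0 : 84.3 : 35.5 : 7.5 : 0.6

Copper pattern (n=3): 0.33065611 : 0.44254842 : 0.19743483 : 0.02936064
Rubidium pattern (n=2): 0.52085089 : 0.40169822 : 0.07745089
Convolve the two distributions (both contribute in 2-u steps):
  M: 0.33065611×0.52085089 = 0.172223
  M+2: 0.33065611×0.40169822 + 0.44254842×0.52085089 = 0.363326
  M+4: 0.33065611×0.07745089 + 0.44254842×0.40169822 + 0.19743483×0.52085089 = 0.306215
  M+6: 0.44254842×0.07745089 + 0.19743483×0.40169822 + 0.02936064×0.52085089 = 0.128878
  M+8: 0.19743483×0.07745089 + 0.02936064×0.40169822 = 0.027086
  M+10: 0.02936064×0.07745089 = 0.002274
Scale to base peak (0.363326) = 100: 47.4 : 100.0 : 84.3 : 35.5 : 7.5 : 0.6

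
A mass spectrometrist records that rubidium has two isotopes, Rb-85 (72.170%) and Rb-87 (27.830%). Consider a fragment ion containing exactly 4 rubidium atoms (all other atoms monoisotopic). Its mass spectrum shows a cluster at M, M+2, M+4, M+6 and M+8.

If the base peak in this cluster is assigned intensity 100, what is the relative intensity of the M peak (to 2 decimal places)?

Term probabilities: M 0.2713, M+2 0.4184, M+4 0.2420, M+6 0.0622, M+8 0.0060. Base peak = M+2.
P(M+2) = C(4,1) × 0.72170^3 × 0.27830^1 = 4 × 0.37589809 × 0.2783 = 0.418450 (base)
P(M) = C(4,0) × 0.72170^4 × 0.27830^0 = 1 × 0.27128565 × 1.0000 = 0.271286
Relative intensity = 0.271286 / 0.418450 × 100 = 64.83

64.83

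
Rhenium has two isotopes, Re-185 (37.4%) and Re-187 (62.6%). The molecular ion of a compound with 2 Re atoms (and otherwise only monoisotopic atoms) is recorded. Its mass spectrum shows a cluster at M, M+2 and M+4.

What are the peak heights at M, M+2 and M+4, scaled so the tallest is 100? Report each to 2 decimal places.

29.87 : 100.00 : 83.69

Each Re atom is independently Re-185 (p = 0.374) or Re-187 (q = 0.626); the cluster is the binomial expansion (p + q)^2.
P(M) = 0.374^2 = 0.139876
P(M+2) = 2 × 0.374^1 × 0.626^1 = 0.468248
P(M+4) = 0.626^2 = 0.391876
The M+2 peak is largest (0.468248); scaling to 100 gives 29.87 : 100.00 : 83.69.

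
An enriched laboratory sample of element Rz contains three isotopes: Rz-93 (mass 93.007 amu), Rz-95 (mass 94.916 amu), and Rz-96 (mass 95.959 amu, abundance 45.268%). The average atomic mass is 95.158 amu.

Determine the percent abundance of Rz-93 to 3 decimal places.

12.056%

The remaining 54.732% is split between Rz-93 (fraction x) and Rz-95 (fraction 0.54732 − x).
Substituting: 93.007x + 94.916(0.54732 − x) = 51.71927988
(93.007 − 94.916)x = -0.23014524  ⇒  x = 0.12056, y = 0.42676
Rz-93: 12.056%, Rz-95: 42.676%.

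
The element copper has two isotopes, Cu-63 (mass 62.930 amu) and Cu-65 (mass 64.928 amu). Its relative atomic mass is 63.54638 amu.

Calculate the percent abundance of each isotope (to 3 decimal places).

Cu-63: 69.150%, Cu-65: 30.850%

With x = fraction of Cu-63 (so Cu-65 is 1 − x):
62.930·x + 64.928·(1 − x) = 63.54638
(62.930 − 64.928)·x = 63.54638 − 64.928
x = -1.38162 / -1.998 = 0.69150 → 69.150% Cu-63, 30.850% Cu-65.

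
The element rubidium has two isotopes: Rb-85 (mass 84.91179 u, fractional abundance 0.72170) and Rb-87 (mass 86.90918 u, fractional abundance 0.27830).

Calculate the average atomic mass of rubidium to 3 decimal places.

85.468 u

Average mass = Σ (abundance × isotope mass) = 0.72170 × 84.91179 + 0.27830 × 86.90918
= 61.280839 + 24.186825 = 85.467664 u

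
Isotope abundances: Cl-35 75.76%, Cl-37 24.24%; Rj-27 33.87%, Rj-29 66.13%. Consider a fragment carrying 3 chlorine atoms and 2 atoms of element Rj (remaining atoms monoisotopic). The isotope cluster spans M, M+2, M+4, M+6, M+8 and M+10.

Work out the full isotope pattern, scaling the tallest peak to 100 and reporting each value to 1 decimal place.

Chlorine pattern (n=3): 0.4348304 : 0.41738208 : 0.13354464 : 0.01424288
Element Rj pattern (n=2): 0.11471769 : 0.44796462 : 0.43731769
Convolve the two distributions (both contribute in 2-u steps):
  M: 0.4348304×0.11471769 = 0.049883
  M+2: 0.4348304×0.44796462 + 0.41738208×0.11471769 = 0.242670
  M+4: 0.4348304×0.43731769 + 0.41738208×0.44796462 + 0.13354464×0.11471769 = 0.392451
  M+6: 0.41738208×0.43731769 + 0.13354464×0.44796462 + 0.01424288×0.11471769 = 0.243986
  M+8: 0.13354464×0.43731769 + 0.01424288×0.44796462 = 0.064782
  M+10: 0.01424288×0.43731769 = 0.006229
Scale to base peak (0.392451) = 100: 12.7 : 61.8 : 100.0 : 62.2 : 16.5 : 1.6

12.7 : 61.8 : 100.0 : 62.2 : 16.5 : 1.6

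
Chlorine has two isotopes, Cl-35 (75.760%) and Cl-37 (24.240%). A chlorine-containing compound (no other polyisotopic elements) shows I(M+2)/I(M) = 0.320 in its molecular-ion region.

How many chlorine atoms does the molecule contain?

1

For n independent Cl atoms, I(M+2)/I(M) = n · (abundance Cl-37) / (abundance Cl-35) = n · 0.24240/0.75760.
n = 0.320 × 0.75760/0.24240 = 1.00 ≈ 1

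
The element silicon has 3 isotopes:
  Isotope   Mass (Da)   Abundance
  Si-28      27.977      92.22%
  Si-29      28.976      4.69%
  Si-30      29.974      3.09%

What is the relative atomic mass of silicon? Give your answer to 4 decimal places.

The abundance-weighted mean is 0.9222 × 27.977 + 0.0469 × 28.976 + 0.0309 × 29.974
= 25.80039 + 1.35897 + 0.92620 = 28.08556 Da

28.0856 Da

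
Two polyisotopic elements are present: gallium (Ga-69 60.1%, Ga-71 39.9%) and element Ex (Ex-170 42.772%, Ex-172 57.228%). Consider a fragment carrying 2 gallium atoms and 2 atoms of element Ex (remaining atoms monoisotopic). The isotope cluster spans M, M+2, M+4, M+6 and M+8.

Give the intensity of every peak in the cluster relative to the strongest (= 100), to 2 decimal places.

17.29 : 69.22 : 100.00 : 61.49 : 13.64

Gallium pattern (n=2): 0.361201 : 0.479598 : 0.159201
Element Ex pattern (n=2): 0.1829444 : 0.4895512 : 0.3275044
Convolve the two distributions (both contribute in 2-u steps):
  M: 0.361201×0.1829444 = 0.066080
  M+2: 0.361201×0.4895512 + 0.479598×0.1829444 = 0.264566
  M+4: 0.361201×0.3275044 + 0.479598×0.4895512 + 0.159201×0.1829444 = 0.382208
  M+6: 0.479598×0.3275044 + 0.159201×0.4895512 = 0.235007
  M+8: 0.159201×0.3275044 = 0.052139
Scale to base peak (0.382208) = 100: 17.29 : 69.22 : 100.00 : 61.49 : 13.64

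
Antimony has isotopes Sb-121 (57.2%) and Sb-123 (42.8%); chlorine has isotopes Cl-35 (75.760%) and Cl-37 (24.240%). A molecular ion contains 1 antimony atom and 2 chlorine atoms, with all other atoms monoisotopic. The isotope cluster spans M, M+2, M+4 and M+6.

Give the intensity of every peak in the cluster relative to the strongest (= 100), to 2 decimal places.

Antimony pattern (n=1): 0.5720 : 0.4280
Chlorine pattern (n=2): 0.57395776 : 0.36728448 : 0.05875776
Convolve the two distributions (both contribute in 2-u steps):
  M: 0.5720×0.57395776 = 0.328304
  M+2: 0.5720×0.36728448 + 0.4280×0.57395776 = 0.455741
  M+4: 0.5720×0.05875776 + 0.4280×0.36728448 = 0.190807
  M+6: 0.4280×0.05875776 = 0.025148
Scale to base peak (0.455741) = 100: 72.04 : 100.00 : 41.87 : 5.52

72.04 : 100.00 : 41.87 : 5.52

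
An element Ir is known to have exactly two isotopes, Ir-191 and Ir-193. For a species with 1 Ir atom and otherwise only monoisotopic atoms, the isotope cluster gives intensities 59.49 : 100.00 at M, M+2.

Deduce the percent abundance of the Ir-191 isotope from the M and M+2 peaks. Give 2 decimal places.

37.30%

Let p = fractional abundance of Ir-191. I(M+2)/I(M) = [C(1,1)·p^0·(1−p)] / p^1 = 1·(1−p)/p = 100.00/59.49 = 1.6810
(1−p)/p = 1.6810/1 = 1.6810  ⇒  p = 1/(1 + 1.6810) = 0.3730
Ir-191: 37.30%, Ir-193: 62.70%.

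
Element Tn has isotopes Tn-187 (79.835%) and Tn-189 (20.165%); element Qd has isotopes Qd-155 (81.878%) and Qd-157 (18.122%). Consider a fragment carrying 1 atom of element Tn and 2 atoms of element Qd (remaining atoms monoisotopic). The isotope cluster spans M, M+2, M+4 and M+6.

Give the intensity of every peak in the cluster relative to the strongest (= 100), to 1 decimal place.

100.0 : 69.5 : 16.1 : 1.2

Element Tn pattern (n=1): 0.79835 : 0.20165
Element Qd pattern (n=2): 0.67040069 : 0.29675862 : 0.03284069
Convolve the two distributions (both contribute in 2-u steps):
  M: 0.79835×0.67040069 = 0.535214
  M+2: 0.79835×0.29675862 + 0.20165×0.67040069 = 0.372104
  M+4: 0.79835×0.03284069 + 0.20165×0.29675862 = 0.086060
  M+6: 0.20165×0.03284069 = 0.006622
Scale to base peak (0.535214) = 100: 100.0 : 69.5 : 16.1 : 1.2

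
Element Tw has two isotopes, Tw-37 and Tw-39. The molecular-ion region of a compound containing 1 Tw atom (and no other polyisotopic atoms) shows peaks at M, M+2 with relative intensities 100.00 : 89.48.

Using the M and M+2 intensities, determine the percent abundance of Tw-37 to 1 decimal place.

52.8%

If p is the fraction of Tw that is Tw-37, then I(M+2)/I(M) = [C(1,1)·p^0·(1−p)] / p^1 = 1·(1−p)/p = 89.48/100.00 = 0.8948
(1−p)/p = 0.8948/1 = 0.8948  ⇒  p = 1/(1 + 0.8948) = 0.5278
Tw-37: 52.8%, Tw-39: 47.2%.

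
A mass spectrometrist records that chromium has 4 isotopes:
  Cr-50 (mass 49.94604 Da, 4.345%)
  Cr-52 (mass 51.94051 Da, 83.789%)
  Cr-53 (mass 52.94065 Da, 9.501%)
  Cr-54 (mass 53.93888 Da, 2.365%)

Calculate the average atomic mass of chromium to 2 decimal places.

52.00 Da

Ar = Σ fᵢ·mᵢ = 0.04345 × 49.94604 + 0.83789 × 51.94051 + 0.09501 × 52.94065 + 0.02365 × 53.93888
= 2.170155 + 43.520434 + 5.029891 + 1.275655 = 51.996135 Da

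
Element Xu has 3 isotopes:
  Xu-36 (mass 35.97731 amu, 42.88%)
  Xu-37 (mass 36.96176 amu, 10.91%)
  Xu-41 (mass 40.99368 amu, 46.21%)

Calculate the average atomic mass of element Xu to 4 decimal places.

38.4028 amu

The abundance-weighted mean is 0.4288 × 35.97731 + 0.1091 × 36.96176 + 0.4621 × 40.99368
= 15.427071 + 4.032528 + 18.943180 = 38.402779 amu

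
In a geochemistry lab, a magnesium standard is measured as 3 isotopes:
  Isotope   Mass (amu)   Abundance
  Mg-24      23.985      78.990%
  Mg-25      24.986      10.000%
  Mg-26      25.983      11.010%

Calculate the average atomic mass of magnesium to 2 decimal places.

Average mass = Σ (abundance × isotope mass) = 0.78990 × 23.985 + 0.10000 × 24.986 + 0.11010 × 25.983
= 18.9458 + 2.4986 + 2.8607 = 24.3051 amu

24.31 amu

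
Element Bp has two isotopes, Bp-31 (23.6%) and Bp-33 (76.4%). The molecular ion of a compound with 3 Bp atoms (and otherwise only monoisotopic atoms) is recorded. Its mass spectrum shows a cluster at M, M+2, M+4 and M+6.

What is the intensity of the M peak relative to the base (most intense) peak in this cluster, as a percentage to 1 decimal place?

Term probabilities: M 0.0131, M+2 0.1277, M+4 0.4133, M+6 0.4459. Base peak = M+6.
P(M+6) = C(3,3) × 0.236^0 × 0.764^3 = 1 × 1.0000 × 0.44594374 = 0.445944 (base)
P(M) = C(3,0) × 0.236^3 × 0.764^0 = 1 × 0.01314426 × 1.0000 = 0.013144
Relative intensity = 0.013144 / 0.445944 × 100 = 2.9

2.9%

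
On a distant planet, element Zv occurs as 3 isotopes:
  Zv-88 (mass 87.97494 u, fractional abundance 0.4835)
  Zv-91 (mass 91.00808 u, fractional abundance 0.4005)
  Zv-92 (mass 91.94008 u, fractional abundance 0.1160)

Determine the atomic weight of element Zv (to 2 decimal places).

Ar = Σ fᵢ·mᵢ = 0.4835 × 87.97494 + 0.4005 × 91.00808 + 0.1160 × 91.94008
= 42.535883 + 36.448736 + 10.665049 = 89.649668 u

89.65 u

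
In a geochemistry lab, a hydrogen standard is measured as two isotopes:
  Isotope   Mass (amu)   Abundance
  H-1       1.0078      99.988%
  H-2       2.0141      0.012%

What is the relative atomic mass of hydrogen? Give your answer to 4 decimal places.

1.0079 amu

Weight each isotope mass by its fractional abundance: 0.99988 × 1.0078 + 0.00012 × 2.0141
= 1.00768 + 0.00024 = 1.00792 amu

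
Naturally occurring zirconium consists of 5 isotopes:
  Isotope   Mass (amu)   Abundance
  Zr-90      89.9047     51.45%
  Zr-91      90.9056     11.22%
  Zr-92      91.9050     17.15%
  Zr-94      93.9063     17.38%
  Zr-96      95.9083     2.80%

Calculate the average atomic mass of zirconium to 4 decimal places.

91.2236 amu

Average mass = Σ (abundance × isotope mass) = 0.5145 × 89.9047 + 0.1122 × 90.9056 + 0.1715 × 91.9050 + 0.1738 × 93.9063 + 0.0280 × 95.9083
= 46.25597 + 10.19961 + 15.76171 + 16.32091 + 2.68543 = 91.22363 amu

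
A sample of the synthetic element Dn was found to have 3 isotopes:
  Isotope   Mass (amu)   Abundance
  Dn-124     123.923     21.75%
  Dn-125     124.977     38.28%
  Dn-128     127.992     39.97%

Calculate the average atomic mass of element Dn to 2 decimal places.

125.95 amu

Average mass = Σ (abundance × isotope mass) = 0.2175 × 123.923 + 0.3828 × 124.977 + 0.3997 × 127.992
= 26.9533 + 47.8412 + 51.1584 = 125.9529 amu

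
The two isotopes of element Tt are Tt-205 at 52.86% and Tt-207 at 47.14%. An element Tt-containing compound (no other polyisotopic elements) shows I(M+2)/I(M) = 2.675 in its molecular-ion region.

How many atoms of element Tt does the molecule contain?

3

For n independent Tt atoms, I(M+2)/I(M) = n · (abundance Tt-207) / (abundance Tt-205) = n · 0.4714/0.5286.
n = 2.675 × 0.5286/0.4714 = 3.00 ≈ 3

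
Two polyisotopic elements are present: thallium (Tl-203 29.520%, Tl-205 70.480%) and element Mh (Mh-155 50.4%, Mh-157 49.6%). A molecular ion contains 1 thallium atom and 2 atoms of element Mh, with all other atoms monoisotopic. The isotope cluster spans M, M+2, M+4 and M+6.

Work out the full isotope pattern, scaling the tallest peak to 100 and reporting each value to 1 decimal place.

Thallium pattern (n=1): 0.2952 : 0.7048
Element Mh pattern (n=2): 0.254016 : 0.499968 : 0.246016
Convolve the two distributions (both contribute in 2-u steps):
  M: 0.2952×0.254016 = 0.074986
  M+2: 0.2952×0.499968 + 0.7048×0.254016 = 0.326621
  M+4: 0.2952×0.246016 + 0.7048×0.499968 = 0.425001
  M+6: 0.7048×0.246016 = 0.173392
Scale to base peak (0.425001) = 100: 17.6 : 76.9 : 100.0 : 40.8

17.6 : 76.9 : 100.0 : 40.8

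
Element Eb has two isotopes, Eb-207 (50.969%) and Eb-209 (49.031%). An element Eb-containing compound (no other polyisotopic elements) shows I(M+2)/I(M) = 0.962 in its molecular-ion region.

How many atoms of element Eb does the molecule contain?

1

The M+2/M ratio from n Eb atoms is n · q/p = n · 0.49031/0.50969.
n = 0.962 × 0.50969/0.49031 = 1.00 ≈ 1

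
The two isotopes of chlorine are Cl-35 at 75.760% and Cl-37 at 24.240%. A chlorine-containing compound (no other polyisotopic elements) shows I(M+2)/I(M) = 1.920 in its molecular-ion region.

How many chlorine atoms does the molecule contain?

6

With n Cl atoms, P(M+2)/P(M) = C(n,1)·p^(n−1)q / p^n = n·q/p = n · 0.24240/0.75760.
n = 1.920 × 0.75760/0.24240 = 6.00 ≈ 6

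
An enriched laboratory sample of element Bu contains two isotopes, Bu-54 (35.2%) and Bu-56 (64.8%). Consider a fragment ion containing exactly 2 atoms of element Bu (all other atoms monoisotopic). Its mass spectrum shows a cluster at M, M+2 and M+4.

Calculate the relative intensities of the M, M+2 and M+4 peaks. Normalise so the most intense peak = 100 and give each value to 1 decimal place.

Each Bu atom is independently Bu-54 (p = 0.352) or Bu-56 (q = 0.648); the cluster is the binomial expansion (p + q)^2.
P(M) = 0.352^2 = 0.123904
P(M+2) = 2 × 0.352^1 × 0.648^1 = 0.456192
P(M+4) = 0.648^2 = 0.419904
The M+2 peak is largest (0.456192); scaling to 100 gives 27.2 : 100.0 : 92.0.

27.2 : 100.0 : 92.0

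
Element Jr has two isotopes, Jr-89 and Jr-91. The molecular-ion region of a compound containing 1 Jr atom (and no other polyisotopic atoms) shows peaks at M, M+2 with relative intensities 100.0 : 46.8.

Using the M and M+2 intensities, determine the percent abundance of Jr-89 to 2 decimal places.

68.12%

Write p for the Jr-89 fraction. I(M+2)/I(M) = [C(1,1)·p^0·(1−p)] / p^1 = 1·(1−p)/p = 46.8/100.0 = 0.4680
(1−p)/p = 0.4680/1 = 0.4680  ⇒  p = 1/(1 + 0.4680) = 0.6812
Jr-89: 68.12%, Jr-91: 31.88%.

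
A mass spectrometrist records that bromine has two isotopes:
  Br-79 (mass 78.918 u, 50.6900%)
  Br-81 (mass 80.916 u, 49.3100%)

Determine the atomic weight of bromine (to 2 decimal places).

79.90 u

Average mass = Σ (abundance × isotope mass) = 0.506900 × 78.918 + 0.493100 × 80.916
= 40.0035 + 39.8997 = 79.9032 u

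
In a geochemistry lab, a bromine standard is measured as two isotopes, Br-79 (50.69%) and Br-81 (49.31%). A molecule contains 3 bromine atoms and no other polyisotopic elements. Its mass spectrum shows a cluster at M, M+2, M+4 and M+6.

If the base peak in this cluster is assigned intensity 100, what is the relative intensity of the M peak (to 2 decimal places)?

(0.5069 + 0.4931)^3 gives M 0.1302, M+2 0.3801, M+4 0.3698, M+6 0.1199; the largest is M+2.
P(M+2) = C(3,1) × 0.5069^2 × 0.4931^1 = 3 × 0.25694761 × 0.4931 = 0.380103 (base)
P(M) = C(3,0) × 0.5069^3 × 0.4931^0 = 1 × 0.13024674 × 1.0000 = 0.130247
Relative intensity = 0.130247 / 0.380103 × 100 = 34.27

34.27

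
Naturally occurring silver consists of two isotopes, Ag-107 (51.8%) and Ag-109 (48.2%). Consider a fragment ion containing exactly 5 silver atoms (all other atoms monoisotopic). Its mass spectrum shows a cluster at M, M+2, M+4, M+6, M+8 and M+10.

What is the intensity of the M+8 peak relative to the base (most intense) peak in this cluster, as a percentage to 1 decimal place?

Term probabilities: M 0.0373, M+2 0.1735, M+4 0.3229, M+6 0.3005, M+8 0.1398, M+10 0.0260. Base peak = M+4.
P(M+4) = C(5,2) × 0.518^3 × 0.482^2 = 10 × 0.13899183 × 0.232324 = 0.322911 (base)
P(M+8) = C(5,4) × 0.518^1 × 0.482^4 = 5 × 0.5180 × 0.05397444 = 0.139794
Relative intensity = 0.139794 / 0.322911 × 100 = 43.3

43.3%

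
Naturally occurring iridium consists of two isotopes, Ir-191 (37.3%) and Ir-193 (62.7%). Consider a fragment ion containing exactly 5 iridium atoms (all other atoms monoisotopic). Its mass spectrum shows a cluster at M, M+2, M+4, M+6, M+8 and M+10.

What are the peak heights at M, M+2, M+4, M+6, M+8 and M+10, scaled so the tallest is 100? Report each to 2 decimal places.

2.11 : 17.70 : 59.49 : 100.00 : 84.05 : 28.26

Each Ir atom is independently Ir-191 (p = 0.373) or Ir-193 (q = 0.627); the cluster is the binomial expansion (p + q)^5.
P(M) = 0.373^5 = 0.007220
P(M+2) = 5 × 0.373^4 × 0.627^1 = 0.060684
P(M+4) = 10 × 0.373^3 × 0.627^2 = 0.204015
P(M+6) = 10 × 0.373^2 × 0.627^3 = 0.342942
P(M+8) = 5 × 0.373^1 × 0.627^4 = 0.288237
P(M+10) = 0.627^5 = 0.096903
The M+6 peak is largest (0.342942); scaling to 100 gives 2.11 : 17.70 : 59.49 : 100.00 : 84.05 : 28.26.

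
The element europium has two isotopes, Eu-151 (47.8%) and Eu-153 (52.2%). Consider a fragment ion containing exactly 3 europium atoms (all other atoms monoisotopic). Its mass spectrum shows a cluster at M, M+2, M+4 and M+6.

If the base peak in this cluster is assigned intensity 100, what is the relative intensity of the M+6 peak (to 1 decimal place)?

Binomial terms of (0.478 + 0.522)^3: M 0.1092, M+2 0.3578, M+4 0.3907, M+6 0.1422 → M+4 is the base peak.
P(M+4) = C(3,2) × 0.478^1 × 0.522^2 = 3 × 0.4780 × 0.272484 = 0.390742 (base)
P(M+6) = C(3,3) × 0.478^0 × 0.522^3 = 1 × 1.0000 × 0.14223665 = 0.142237
Relative intensity = 0.142237 / 0.390742 × 100 = 36.4

36.4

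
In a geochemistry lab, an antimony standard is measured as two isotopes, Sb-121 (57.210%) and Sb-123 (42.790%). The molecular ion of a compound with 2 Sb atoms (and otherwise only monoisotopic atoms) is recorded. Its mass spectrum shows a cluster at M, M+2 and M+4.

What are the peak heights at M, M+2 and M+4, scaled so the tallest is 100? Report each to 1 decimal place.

Expanding (0.57210 + 0.42790)^2:
P(M) = 0.57210^2 = 0.327298
P(M+2) = 2 × 0.57210^1 × 0.42790^1 = 0.489603
P(M+4) = 0.42790^2 = 0.183098
The M+2 peak is largest (0.489603); scaling to 100 gives 66.8 : 100.0 : 37.4.

66.8 : 100.0 : 37.4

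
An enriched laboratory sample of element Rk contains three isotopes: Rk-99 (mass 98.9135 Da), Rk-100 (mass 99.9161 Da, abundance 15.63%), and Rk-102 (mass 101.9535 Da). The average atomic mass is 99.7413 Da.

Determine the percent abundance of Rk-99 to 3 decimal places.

62.295%

Let x and y be the fractions of Rk-99 and Rk-102. Then x + y = 1 − 0.1563 = 0.8437 and 98.9135x + 101.9535y = 99.7413 − 0.1563×99.9161 = 84.12441357.
Substituting: 98.9135x + 101.9535(0.8437 − x) = 84.12441357
(98.9135 − 101.9535)x = -1.89375438  ⇒  x = 0.62295, y = 0.22075
Rk-99: 62.295%, Rk-102: 22.075%.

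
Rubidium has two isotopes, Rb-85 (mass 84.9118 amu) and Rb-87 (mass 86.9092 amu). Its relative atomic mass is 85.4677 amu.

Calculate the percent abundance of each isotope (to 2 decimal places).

Rb-85: 72.17%, Rb-87: 27.83%

Writing the weighted mean with unknown fraction x of Rb-85:
84.9118·x + 86.9092·(1 − x) = 85.4677
(84.9118 − 86.9092)·x = 85.4677 − 86.9092
x = -1.4415 / -1.9974 = 0.72169 → 72.17% Rb-85, 27.83% Rb-87.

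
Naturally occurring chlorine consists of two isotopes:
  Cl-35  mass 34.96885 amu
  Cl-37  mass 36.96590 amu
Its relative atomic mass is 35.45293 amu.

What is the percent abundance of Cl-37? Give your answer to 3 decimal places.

Writing the weighted mean with unknown fraction x of Cl-35:
34.96885·x + 36.96590·(1 − x) = 35.45293
(34.96885 − 36.96590)·x = 35.45293 − 36.96590
x = -1.51297 / -1.99705 = 0.75760 → 75.760% Cl-35, 24.240% Cl-37.

24.240%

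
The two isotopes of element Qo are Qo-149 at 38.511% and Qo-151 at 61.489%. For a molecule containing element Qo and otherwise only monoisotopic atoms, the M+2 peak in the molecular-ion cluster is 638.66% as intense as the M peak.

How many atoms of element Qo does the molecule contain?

4

For n independent Qo atoms, I(M+2)/I(M) = n · (abundance Qo-151) / (abundance Qo-149) = n · 0.61489/0.38511.
n = 6.3866 × 0.38511/0.61489 = 4.00 ≈ 4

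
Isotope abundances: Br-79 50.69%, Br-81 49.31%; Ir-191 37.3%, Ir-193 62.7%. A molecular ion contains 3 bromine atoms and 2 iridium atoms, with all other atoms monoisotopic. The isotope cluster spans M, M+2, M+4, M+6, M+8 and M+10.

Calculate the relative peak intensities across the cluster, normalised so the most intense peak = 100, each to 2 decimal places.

Bromine pattern (n=3): 0.13024674 : 0.3801026 : 0.36975457 : 0.11989609
Iridium pattern (n=2): 0.139129 : 0.467742 : 0.393129
Convolve the two distributions (both contribute in 2-u steps):
  M: 0.13024674×0.139129 = 0.018121
  M+2: 0.13024674×0.467742 + 0.3801026×0.139129 = 0.113805
  M+4: 0.13024674×0.393129 + 0.3801026×0.467742 + 0.36975457×0.139129 = 0.280437
  M+6: 0.3801026×0.393129 + 0.36975457×0.467742 + 0.11989609×0.139129 = 0.339060
  M+8: 0.36975457×0.393129 + 0.11989609×0.467742 = 0.201442
  M+10: 0.11989609×0.393129 = 0.047135
Scale to base peak (0.339060) = 100: 5.34 : 33.56 : 82.71 : 100.00 : 59.41 : 13.90

5.34 : 33.56 : 82.71 : 100.00 : 59.41 : 13.90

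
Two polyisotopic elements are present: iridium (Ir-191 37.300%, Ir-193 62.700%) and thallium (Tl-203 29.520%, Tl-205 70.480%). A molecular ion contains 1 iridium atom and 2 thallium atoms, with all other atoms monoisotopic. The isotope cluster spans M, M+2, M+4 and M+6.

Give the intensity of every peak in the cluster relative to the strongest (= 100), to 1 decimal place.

7.3 : 47.0 : 100.0 : 69.8

Iridium pattern (n=1): 0.3730 : 0.6270
Thallium pattern (n=2): 0.08714304 : 0.41611392 : 0.49674304
Convolve the two distributions (both contribute in 2-u steps):
  M: 0.3730×0.08714304 = 0.032504
  M+2: 0.3730×0.41611392 + 0.6270×0.08714304 = 0.209849
  M+4: 0.3730×0.49674304 + 0.6270×0.41611392 = 0.446189
  M+6: 0.6270×0.49674304 = 0.311458
Scale to base peak (0.446189) = 100: 7.3 : 47.0 : 100.0 : 69.8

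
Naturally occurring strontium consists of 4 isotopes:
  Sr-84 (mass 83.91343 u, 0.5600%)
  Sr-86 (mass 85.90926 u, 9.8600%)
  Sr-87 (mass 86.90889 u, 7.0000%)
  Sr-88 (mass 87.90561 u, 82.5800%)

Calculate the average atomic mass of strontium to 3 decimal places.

87.617 u

The abundance-weighted mean is 0.005600 × 83.91343 + 0.098600 × 85.90926 + 0.070000 × 86.90889 + 0.825800 × 87.90561
= 0.469915 + 8.470653 + 6.083622 + 72.592453 = 87.616643 u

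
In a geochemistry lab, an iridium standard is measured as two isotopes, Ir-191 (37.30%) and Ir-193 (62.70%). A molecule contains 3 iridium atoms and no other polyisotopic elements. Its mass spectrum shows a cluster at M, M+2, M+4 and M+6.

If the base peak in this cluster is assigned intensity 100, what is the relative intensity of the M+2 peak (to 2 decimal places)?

(0.3730 + 0.6270)^3 gives M 0.0519, M+2 0.2617, M+4 0.4399, M+6 0.2465; the largest is M+4.
P(M+4) = C(3,2) × 0.3730^1 × 0.6270^2 = 3 × 0.3730 × 0.393129 = 0.439911 (base)
P(M+2) = C(3,1) × 0.3730^2 × 0.6270^1 = 3 × 0.139129 × 0.6270 = 0.261702
Relative intensity = 0.261702 / 0.439911 × 100 = 59.49

59.49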